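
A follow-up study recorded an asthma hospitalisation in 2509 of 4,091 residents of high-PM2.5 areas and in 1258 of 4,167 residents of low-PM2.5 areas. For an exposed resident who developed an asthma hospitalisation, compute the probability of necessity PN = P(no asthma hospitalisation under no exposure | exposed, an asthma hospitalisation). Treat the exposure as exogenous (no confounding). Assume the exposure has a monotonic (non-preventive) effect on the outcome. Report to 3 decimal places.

p₁ = P(outcome | exposed) = 2509/4091 = 0.6133
p₀ = P(outcome | unexposed) = 1258/4167 = 0.3019
Under exogeneity and monotonicity, PN = (p₁ − p₀) / p₁.
PN = (0.6133 − 0.3019) / 0.6133 = 0.3114 / 0.6133 ≈ 0.5077

PN ≈ 0.508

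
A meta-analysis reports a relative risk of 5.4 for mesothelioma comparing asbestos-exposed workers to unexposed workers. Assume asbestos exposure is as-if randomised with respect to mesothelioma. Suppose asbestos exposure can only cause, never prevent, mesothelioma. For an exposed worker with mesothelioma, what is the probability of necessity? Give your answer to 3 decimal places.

PN ≈ 0.815

Under exogeneity and monotonicity, PN = (RR − 1) / RR = 1 − 1/RR.
PN = (5.4 − 1) / 5.4 = 4.4 / 5.4 ≈ 0.8148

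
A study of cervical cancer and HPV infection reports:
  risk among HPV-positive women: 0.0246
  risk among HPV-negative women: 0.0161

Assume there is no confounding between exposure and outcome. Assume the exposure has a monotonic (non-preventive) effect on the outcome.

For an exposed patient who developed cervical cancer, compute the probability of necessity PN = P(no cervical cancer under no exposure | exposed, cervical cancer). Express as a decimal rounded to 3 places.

Let p₁ = 0.0246, p₀ = 0.0161.
Under exogeneity and monotonicity, PN = (p₁ − p₀) / p₁.
PN = (0.0246 − 0.0161) / 0.0246 = 0.0085 / 0.0246 ≈ 0.3455

PN ≈ 0.346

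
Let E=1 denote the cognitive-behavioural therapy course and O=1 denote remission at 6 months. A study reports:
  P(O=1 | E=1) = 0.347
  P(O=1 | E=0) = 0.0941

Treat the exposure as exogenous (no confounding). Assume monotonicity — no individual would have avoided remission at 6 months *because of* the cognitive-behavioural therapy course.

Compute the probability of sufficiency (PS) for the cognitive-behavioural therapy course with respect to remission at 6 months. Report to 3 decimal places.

Let p₁ = 0.347, p₀ = 0.0941.
Under exogeneity and monotonicity, PS = (p₁ − p₀) / (1 − p₀).
PS = (0.347 − 0.0941) / (1 − 0.0941) = 0.2529 / 0.9059 ≈ 0.2792

PS ≈ 0.279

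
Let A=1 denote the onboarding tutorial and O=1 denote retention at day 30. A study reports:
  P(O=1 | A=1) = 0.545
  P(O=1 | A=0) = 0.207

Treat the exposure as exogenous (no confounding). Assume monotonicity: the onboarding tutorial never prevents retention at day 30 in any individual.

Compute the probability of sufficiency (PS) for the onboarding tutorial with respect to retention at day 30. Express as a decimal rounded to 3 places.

Let p₁ = 0.545, p₀ = 0.207.
Under exogeneity and monotonicity, PS = (p₁ − p₀) / (1 − p₀).
PS = (0.545 − 0.207) / (1 − 0.207) = 0.338 / 0.793 ≈ 0.4262

PS ≈ 0.426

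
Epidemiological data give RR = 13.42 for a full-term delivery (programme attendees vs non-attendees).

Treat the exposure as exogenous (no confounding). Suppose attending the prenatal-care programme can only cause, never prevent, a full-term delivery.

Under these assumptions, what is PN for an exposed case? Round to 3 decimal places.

PN ≈ 0.925

Under exogeneity and monotonicity, PN = (RR − 1) / RR = 1 − 1/RR.
PN = (13.42 − 1) / 13.42 = 12.42 / 13.42 ≈ 0.9255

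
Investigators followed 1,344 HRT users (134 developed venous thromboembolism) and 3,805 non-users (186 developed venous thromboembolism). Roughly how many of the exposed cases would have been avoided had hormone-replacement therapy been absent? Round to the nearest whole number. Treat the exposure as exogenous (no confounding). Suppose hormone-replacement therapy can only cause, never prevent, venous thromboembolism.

about 68 cases

p₁ = P(outcome | exposed) = 134/1344 = 0.099702
p₀ = P(outcome | unexposed) = 186/3805 = 0.048883
PN = (p₁ − p₀)/p₁ = (0.099702 − 0.048883) / 0.099702 ≈ 0.50971.
Attributable cases ≈ PN × (exposed cases) = 0.50971 × 134 ≈ 68.30.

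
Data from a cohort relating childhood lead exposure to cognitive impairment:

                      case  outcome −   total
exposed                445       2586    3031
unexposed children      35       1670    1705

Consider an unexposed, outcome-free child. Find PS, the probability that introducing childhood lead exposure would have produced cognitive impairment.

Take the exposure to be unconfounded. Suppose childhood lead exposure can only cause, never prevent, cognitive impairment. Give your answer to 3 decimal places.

p₁ = P(outcome | exposed) = 445/3031 = 0.14682
p₀ = P(outcome | unexposed) = 35/1705 = 0.020528
Under exogeneity and monotonicity, PS = (p₁ − p₀)/(1 − p₀).
PS = (0.14682 − 0.020528) / 0.97947 ≈ 0.1289

PS ≈ 0.129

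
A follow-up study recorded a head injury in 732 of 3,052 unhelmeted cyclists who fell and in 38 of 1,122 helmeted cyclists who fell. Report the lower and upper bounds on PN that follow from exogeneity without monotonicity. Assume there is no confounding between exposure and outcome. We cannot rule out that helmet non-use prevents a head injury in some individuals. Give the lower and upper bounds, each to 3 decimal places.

0.859 ≤ PN ≤ 1.000

p₁ = P(outcome | exposed) = 732/3052 = 0.23984
p₀ = P(outcome | unexposed) = 38/1122 = 0.033868
Under exogeneity alone the bounds on PN are max{0,(p₁−p₀)/p₁} ≤ PN ≤ min{1,(1−p₀)/p₁}.
  lower = (p₁ − p₀)/p₁ = 0.20597 / 0.23984 ≈ 0.8588
  upper = min{1, (1 − p₀)/p₁} = 0.96613 / 0.23984 ≈ 4.0282 → capped at 1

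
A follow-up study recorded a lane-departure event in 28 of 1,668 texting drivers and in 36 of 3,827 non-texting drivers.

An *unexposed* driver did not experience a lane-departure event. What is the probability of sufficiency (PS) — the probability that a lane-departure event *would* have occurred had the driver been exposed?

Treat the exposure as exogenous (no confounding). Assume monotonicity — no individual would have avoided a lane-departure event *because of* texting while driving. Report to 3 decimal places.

p₁ = P(outcome | exposed) = 28/1668 = 0.016787
p₀ = P(outcome | unexposed) = 36/3827 = 0.0094068
Under exogeneity and monotonicity, PS = (p₁ − p₀) / (1 − p₀).
PS = (0.016787 − 0.0094068) / (1 − 0.0094068) = 0.0073797 / 0.99059 ≈ 0.0074

PS ≈ 0.007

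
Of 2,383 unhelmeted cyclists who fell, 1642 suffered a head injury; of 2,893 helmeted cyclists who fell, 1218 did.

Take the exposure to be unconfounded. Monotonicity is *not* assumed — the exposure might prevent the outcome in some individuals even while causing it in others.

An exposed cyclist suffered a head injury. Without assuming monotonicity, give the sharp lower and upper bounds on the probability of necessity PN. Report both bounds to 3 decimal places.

p₁ = P(outcome | exposed) = 1642/2383 = 0.68905
p₀ = P(outcome | unexposed) = 1218/2893 = 0.42102
Under exogeneity alone the bounds on PN are max{0,(p₁−p₀)/p₁} ≤ PN ≤ min{1,(1−p₀)/p₁}.
  lower = (p₁ − p₀)/p₁ = 0.26803 / 0.68905 ≈ 0.3890
  upper = min{1, (1 − p₀)/p₁} = 0.57898 / 0.68905 ≈ 0.8403

0.389 ≤ PN ≤ 0.840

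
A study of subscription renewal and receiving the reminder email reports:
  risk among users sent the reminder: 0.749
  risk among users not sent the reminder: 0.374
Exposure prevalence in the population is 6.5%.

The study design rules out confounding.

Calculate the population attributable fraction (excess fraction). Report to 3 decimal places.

Let p₁ = 0.749, p₀ = 0.374.
Overall risk P(Y=1) = π·p₁ + (1−π)·p₀ = 0.065×0.749 + 0.935×0.374 = 0.39837.
Under exogeneity, PAF = [P(Y=1) − p₀] / P(Y=1).
PAF = (0.39837 − 0.374) / 0.39837 ≈ 0.0612

PAF ≈ 0.061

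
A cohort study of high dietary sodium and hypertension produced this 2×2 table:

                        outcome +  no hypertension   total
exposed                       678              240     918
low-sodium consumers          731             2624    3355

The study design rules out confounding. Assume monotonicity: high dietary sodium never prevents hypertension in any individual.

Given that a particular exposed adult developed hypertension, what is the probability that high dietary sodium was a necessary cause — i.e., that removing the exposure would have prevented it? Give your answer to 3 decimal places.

p₁ = P(outcome | exposed) = 678/918 = 0.73856
p₀ = P(outcome | unexposed) = 731/3355 = 0.21788
Under exogeneity and monotonicity, PN = (p₁ − p₀) / p₁.
PN = (0.73856 − 0.21788) / 0.73856 = 0.52068 / 0.73856 ≈ 0.7050

PN ≈ 0.705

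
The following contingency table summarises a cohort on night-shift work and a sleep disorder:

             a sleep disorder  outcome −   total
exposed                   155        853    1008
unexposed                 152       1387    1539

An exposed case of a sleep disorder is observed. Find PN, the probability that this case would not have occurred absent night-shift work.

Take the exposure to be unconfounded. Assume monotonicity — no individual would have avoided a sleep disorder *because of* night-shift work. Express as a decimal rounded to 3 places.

p₁ = P(outcome | exposed) = 155/1008 = 0.15377
p₀ = P(outcome | unexposed) = 152/1539 = 0.098765
Under exogeneity and monotonicity, PN = (p₁ − p₀)/p₁.
PN = (0.15377 − 0.098765) / 0.15377 ≈ 0.3577

PN ≈ 0.358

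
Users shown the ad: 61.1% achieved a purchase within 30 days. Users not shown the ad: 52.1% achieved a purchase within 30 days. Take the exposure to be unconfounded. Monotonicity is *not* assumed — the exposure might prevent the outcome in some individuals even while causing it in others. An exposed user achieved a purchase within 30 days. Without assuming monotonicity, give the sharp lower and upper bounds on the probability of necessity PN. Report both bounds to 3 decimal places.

p₁ = 0.611, p₀ = 0.521.
Under exogeneity alone the bounds on PN are max{0,(p₁−p₀)/p₁} ≤ PN ≤ min{1,(1−p₀)/p₁}.
  lower = (p₁ − p₀)/p₁ = 0.09 / 0.611 ≈ 0.1473
  upper = min{1, (1 − p₀)/p₁} = 0.479 / 0.611 ≈ 0.7840

0.147 ≤ PN ≤ 0.784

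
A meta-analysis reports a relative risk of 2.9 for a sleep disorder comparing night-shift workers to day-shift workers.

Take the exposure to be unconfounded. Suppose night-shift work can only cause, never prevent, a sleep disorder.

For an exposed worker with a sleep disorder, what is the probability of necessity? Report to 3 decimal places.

Under exogeneity and monotonicity, PN = (RR − 1) / RR = 1 − 1/RR.
PN = (2.9 − 1) / 2.9 = 1.9 / 2.9 ≈ 0.6552

PN ≈ 0.655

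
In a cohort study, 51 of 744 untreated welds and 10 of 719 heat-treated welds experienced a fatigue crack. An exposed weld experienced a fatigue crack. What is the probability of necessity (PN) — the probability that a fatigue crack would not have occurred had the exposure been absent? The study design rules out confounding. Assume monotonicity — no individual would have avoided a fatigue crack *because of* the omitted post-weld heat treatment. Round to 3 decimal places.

p₁ = P(outcome | exposed) = 51/744 = 0.068548
p₀ = P(outcome | unexposed) = 10/719 = 0.013908
Under exogeneity and monotonicity, PN = (p₁ − p₀) / p₁.
PN = (0.068548 − 0.013908) / 0.068548 = 0.05464 / 0.068548 ≈ 0.7971

PN ≈ 0.797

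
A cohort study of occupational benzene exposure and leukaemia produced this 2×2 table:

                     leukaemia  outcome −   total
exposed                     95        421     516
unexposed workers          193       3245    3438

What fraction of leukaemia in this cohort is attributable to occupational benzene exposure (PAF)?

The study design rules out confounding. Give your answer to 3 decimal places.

PAF ≈ 0.229

p₁ = P(outcome | exposed) = 95/516 = 0.18411
p₀ = P(outcome | unexposed) = 193/3438 = 0.056137
Exposure prevalence π = 516/3954 = 0.1305; overall risk P(Y=1) = 0.072838.
Under exogeneity, PAF = [P(Y=1) − p₀]/P(Y=1).
PAF = (0.072838 − 0.056137) / 0.072838 ≈ 0.2293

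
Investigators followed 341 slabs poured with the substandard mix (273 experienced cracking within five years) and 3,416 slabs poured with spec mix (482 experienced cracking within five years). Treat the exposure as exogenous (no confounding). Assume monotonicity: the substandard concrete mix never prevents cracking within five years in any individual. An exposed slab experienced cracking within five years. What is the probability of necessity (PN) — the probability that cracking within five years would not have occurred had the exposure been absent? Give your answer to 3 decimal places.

PN ≈ 0.824

p₁ = P(outcome | exposed) = 273/341 = 0.80059
p₀ = P(outcome | unexposed) = 482/3416 = 0.1411
Under exogeneity and monotonicity, PN = (p₁ − p₀) / p₁.
PN = (0.80059 − 0.1411) / 0.80059 = 0.65949 / 0.80059 ≈ 0.8238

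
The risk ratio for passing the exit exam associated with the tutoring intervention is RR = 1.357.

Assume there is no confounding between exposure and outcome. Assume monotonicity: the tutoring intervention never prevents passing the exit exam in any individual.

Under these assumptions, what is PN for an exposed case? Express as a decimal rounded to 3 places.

Under exogeneity and monotonicity, PN = (RR − 1) / RR = 1 − 1/RR.
PN = (1.357 − 1) / 1.357 = 0.357 / 1.357 ≈ 0.2631

PN ≈ 0.263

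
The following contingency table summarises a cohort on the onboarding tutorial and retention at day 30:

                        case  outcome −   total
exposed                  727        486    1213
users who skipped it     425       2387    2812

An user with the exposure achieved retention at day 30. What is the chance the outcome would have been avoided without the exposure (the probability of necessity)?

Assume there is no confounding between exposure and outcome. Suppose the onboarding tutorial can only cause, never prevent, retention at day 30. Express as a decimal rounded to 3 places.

p₁ = P(outcome | exposed) = 727/1213 = 0.59934
p₀ = P(outcome | unexposed) = 425/2812 = 0.15114
Under exogeneity and monotonicity, PN = (p₁ − p₀) / p₁.
PN = (0.59934 − 0.15114) / 0.59934 = 0.4482 / 0.59934 ≈ 0.7478

PN ≈ 0.748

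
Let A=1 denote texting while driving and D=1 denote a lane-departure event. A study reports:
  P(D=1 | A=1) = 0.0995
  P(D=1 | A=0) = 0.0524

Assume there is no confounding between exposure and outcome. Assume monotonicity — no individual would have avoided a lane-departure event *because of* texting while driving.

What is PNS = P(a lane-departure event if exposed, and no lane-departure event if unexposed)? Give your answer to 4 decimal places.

PNS ≈ 0.0471

Let p₁ = 0.0995, p₀ = 0.0524.
Under exogeneity and monotonicity, PNS = p₁ − p₀.
PNS = 0.0995 − 0.0524 = 0.0471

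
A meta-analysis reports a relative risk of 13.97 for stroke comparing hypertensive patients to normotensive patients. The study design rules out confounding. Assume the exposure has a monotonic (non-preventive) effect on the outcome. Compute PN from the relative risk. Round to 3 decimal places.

Under exogeneity and monotonicity, PN = (RR − 1) / RR = 1 − 1/RR.
PN = (13.97 − 1) / 13.97 = 12.97 / 13.97 ≈ 0.9284

PN ≈ 0.928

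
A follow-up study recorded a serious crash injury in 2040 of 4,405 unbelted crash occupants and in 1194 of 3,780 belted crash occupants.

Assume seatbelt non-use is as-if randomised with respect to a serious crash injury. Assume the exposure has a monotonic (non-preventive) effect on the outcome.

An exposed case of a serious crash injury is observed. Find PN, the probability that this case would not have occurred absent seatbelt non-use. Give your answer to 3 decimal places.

PN ≈ 0.318

p₁ = P(outcome | exposed) = 2040/4405 = 0.46311
p₀ = P(outcome | unexposed) = 1194/3780 = 0.31587
Under exogeneity and monotonicity, PN = (p₁ − p₀) / p₁.
PN = (0.46311 − 0.31587) / 0.46311 = 0.14724 / 0.46311 ≈ 0.3179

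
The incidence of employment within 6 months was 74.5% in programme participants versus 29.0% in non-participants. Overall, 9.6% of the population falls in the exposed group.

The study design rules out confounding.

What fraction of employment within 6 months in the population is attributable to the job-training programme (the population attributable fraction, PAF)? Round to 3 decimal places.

PAF ≈ 0.131

p₁ = 0.745, p₀ = 0.29.
Overall risk P(Y=1) = π·p₁ + (1−π)·p₀ = 0.096×0.745 + 0.904×0.29 = 0.33368.
Under exogeneity, PAF = [P(Y=1) − p₀] / P(Y=1).
PAF = (0.33368 − 0.29) / 0.33368 ≈ 0.1309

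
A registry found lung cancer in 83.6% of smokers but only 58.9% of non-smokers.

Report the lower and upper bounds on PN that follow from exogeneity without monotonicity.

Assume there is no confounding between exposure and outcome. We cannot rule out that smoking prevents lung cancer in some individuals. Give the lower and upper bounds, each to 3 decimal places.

0.295 ≤ PN ≤ 0.492

p₁ = 0.836, p₀ = 0.589.
Under exogeneity alone the bounds on PN are max{0,(p₁−p₀)/p₁} ≤ PN ≤ min{1,(1−p₀)/p₁}.
  lower = (p₁ − p₀)/p₁ = 0.247 / 0.836 ≈ 0.2955
  upper = min{1, (1 − p₀)/p₁} = 0.411 / 0.836 ≈ 0.4916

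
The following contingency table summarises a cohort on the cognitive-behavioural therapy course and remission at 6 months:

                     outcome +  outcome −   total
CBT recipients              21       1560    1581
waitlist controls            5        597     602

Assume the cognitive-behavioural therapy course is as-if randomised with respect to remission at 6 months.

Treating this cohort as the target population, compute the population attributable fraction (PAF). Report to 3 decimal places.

PAF ≈ 0.303

p₁ = P(outcome | exposed) = 21/1581 = 0.013283
p₀ = P(outcome | unexposed) = 5/602 = 0.0083056
Exposure prevalence π = 1581/2183 = 0.72423; overall risk P(Y=1) = 0.01191.
Under exogeneity, PAF = [P(Y=1) − p₀]/P(Y=1).
PAF = (0.01191 − 0.0083056) / 0.01191 ≈ 0.3026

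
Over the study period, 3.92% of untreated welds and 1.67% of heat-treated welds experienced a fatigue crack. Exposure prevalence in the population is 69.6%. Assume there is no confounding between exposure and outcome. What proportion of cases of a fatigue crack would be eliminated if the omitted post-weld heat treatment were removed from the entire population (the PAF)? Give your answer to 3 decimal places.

p₁ = 0.0392, p₀ = 0.0167.
Overall risk P(Y=1) = π·p₁ + (1−π)·p₀ = 0.696×0.0392 + 0.304×0.0167 = 0.03236.
Under exogeneity, PAF = [P(Y=1) − p₀] / P(Y=1).
PAF = (0.03236 − 0.0167) / 0.03236 ≈ 0.4839

PAF ≈ 0.484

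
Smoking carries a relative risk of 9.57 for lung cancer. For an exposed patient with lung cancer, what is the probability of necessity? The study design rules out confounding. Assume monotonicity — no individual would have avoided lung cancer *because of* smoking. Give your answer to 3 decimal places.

PN ≈ 0.896

Under exogeneity and monotonicity, PN = (RR − 1) / RR = 1 − 1/RR.
PN = (9.57 − 1) / 9.57 = 8.57 / 9.57 ≈ 0.8955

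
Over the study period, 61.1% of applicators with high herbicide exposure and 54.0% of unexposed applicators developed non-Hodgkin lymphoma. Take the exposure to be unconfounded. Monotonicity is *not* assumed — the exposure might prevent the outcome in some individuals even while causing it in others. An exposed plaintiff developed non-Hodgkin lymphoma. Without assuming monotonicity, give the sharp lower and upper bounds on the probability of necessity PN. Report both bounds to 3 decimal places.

0.116 ≤ PN ≤ 0.753

p₁ = 0.611, p₀ = 0.54.
Under exogeneity alone the bounds on PN are max{0,(p₁−p₀)/p₁} ≤ PN ≤ min{1,(1−p₀)/p₁}.
  lower = (p₁ − p₀)/p₁ = 0.071 / 0.611 ≈ 0.1162
  upper = min{1, (1 − p₀)/p₁} = 0.46 / 0.611 ≈ 0.7529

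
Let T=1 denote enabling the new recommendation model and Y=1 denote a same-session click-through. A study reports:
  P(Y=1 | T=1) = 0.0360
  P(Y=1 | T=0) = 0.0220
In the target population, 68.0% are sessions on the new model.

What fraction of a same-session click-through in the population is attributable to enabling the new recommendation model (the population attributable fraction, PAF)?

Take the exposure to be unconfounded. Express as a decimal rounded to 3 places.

Let p₁ = 0.036, p₀ = 0.022.
Overall risk P(Y=1) = π·p₁ + (1−π)·p₀ = 0.68×0.036 + 0.32×0.022 = 0.03152.
Under exogeneity, PAF = [P(Y=1) − p₀] / P(Y=1).
PAF = (0.03152 − 0.022) / 0.03152 ≈ 0.3020

PAF ≈ 0.302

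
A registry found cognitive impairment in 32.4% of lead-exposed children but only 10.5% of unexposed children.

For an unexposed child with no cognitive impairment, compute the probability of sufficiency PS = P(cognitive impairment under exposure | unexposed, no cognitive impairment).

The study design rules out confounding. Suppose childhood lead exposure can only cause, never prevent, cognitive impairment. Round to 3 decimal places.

PS ≈ 0.245

p₁ = 0.324, p₀ = 0.105.
Under exogeneity and monotonicity, PS = (p₁ − p₀) / (1 − p₀).
PS = (0.324 − 0.105) / (1 − 0.105) = 0.219 / 0.895 ≈ 0.2447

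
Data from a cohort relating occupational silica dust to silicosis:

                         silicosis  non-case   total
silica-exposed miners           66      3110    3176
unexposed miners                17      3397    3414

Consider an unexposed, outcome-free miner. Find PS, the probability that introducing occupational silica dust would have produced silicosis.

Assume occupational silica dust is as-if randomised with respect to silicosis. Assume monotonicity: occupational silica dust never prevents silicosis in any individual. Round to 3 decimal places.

p₁ = P(outcome | exposed) = 66/3176 = 0.020781
p₀ = P(outcome | unexposed) = 17/3414 = 0.0049795
Under exogeneity and monotonicity, PS = (p₁ − p₀)/(1 − p₀).
PS = (0.020781 − 0.0049795) / 0.99502 ≈ 0.0159

PS ≈ 0.016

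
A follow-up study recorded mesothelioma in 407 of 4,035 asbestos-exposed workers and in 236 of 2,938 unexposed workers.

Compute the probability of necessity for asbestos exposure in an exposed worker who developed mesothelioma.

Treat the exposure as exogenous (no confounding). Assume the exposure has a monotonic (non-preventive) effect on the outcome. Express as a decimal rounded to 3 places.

p₁ = P(outcome | exposed) = 407/4035 = 0.10087
p₀ = P(outcome | unexposed) = 236/2938 = 0.080327
Under exogeneity and monotonicity, PN = (p₁ − p₀) / p₁.
PN = (0.10087 − 0.080327) / 0.10087 = 0.020541 / 0.10087 ≈ 0.2036

PN ≈ 0.204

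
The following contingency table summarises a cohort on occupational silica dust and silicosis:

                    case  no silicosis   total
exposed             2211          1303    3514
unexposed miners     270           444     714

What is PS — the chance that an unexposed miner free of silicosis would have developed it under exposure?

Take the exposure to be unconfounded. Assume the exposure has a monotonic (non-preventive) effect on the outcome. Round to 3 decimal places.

p₁ = P(outcome | exposed) = 2211/3514 = 0.6292
p₀ = P(outcome | unexposed) = 270/714 = 0.37815
Under exogeneity and monotonicity, PS = (p₁ − p₀) / (1 − p₀).
PS = (0.6292 − 0.37815) / (1 − 0.37815) = 0.25105 / 0.62185 ≈ 0.4037

PS ≈ 0.404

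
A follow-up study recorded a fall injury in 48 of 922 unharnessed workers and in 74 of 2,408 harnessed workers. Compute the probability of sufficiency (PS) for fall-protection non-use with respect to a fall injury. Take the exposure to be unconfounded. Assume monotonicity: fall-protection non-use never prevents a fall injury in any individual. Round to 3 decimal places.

p₁ = P(outcome | exposed) = 48/922 = 0.052061
p₀ = P(outcome | unexposed) = 74/2408 = 0.030731
Under exogeneity and monotonicity, PS = (p₁ − p₀) / (1 − p₀).
PS = (0.052061 − 0.030731) / (1 − 0.030731) = 0.02133 / 0.96927 ≈ 0.0220

PS ≈ 0.022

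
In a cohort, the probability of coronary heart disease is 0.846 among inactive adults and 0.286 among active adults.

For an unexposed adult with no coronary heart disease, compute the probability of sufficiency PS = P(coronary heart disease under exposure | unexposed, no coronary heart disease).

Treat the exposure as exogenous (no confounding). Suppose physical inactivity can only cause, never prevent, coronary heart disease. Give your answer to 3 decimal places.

PS ≈ 0.784

Let p₁ = 0.846, p₀ = 0.286.
Under exogeneity and monotonicity, PS = (p₁ − p₀) / (1 − p₀).
PS = (0.846 − 0.286) / (1 − 0.286) = 0.56 / 0.714 ≈ 0.7843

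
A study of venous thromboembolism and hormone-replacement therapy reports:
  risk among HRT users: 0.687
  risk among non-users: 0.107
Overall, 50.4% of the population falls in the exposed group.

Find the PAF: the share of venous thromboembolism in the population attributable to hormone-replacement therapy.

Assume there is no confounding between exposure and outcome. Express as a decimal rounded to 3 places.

Let p₁ = 0.687, p₀ = 0.107.
Overall risk P(Y=1) = π·p₁ + (1−π)·p₀ = 0.504×0.687 + 0.496×0.107 = 0.39932.
Under exogeneity, PAF = [P(Y=1) − p₀] / P(Y=1).
PAF = (0.39932 − 0.107) / 0.39932 ≈ 0.7320

PAF ≈ 0.732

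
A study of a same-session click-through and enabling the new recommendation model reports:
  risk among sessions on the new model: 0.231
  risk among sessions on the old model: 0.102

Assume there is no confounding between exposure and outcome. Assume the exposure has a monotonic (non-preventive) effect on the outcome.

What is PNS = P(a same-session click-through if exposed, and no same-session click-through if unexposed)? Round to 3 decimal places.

PNS ≈ 0.129

Let p₁ = 0.231, p₀ = 0.102.
Under exogeneity and monotonicity, PNS = p₁ − p₀.
PNS = 0.231 − 0.102 = 0.129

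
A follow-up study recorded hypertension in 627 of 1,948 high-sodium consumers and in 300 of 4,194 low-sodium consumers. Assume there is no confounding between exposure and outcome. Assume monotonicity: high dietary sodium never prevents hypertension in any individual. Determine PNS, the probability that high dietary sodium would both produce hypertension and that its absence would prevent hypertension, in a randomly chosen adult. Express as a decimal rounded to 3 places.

PNS ≈ 0.250

p₁ = P(outcome | exposed) = 627/1948 = 0.32187
p₀ = P(outcome | unexposed) = 300/4194 = 0.071531
Under exogeneity and monotonicity, PNS = p₁ − p₀.
PNS = 0.32187 − 0.071531 = 0.25034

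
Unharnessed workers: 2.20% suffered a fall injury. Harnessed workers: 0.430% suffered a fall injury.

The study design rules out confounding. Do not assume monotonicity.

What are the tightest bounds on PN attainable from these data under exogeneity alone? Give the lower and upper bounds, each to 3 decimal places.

p₁ = 0.022, p₀ = 0.0043.
Under exogeneity alone the bounds on PN are max{0,(p₁−p₀)/p₁} ≤ PN ≤ min{1,(1−p₀)/p₁}.
  lower = (p₁ − p₀)/p₁ = 0.0177 / 0.022 ≈ 0.8045
  upper = min{1, (1 − p₀)/p₁} = 0.9957 / 0.022 ≈ 45.2591 → capped at 1

0.805 ≤ PN ≤ 1.000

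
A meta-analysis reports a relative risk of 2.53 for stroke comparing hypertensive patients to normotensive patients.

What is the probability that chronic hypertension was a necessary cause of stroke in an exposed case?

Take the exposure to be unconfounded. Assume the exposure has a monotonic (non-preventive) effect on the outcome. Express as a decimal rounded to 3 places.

PN ≈ 0.605

Under exogeneity and monotonicity, PN = (RR − 1) / RR = 1 − 1/RR.
PN = (2.53 − 1) / 2.53 = 1.53 / 2.53 ≈ 0.6047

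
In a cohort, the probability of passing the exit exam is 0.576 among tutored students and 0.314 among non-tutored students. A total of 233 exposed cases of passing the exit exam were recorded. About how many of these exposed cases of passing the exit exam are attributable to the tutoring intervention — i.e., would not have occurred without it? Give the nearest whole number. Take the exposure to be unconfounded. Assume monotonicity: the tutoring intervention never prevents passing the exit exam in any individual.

Let p₁ = 0.576, p₀ = 0.314.
PN = (p₁ − p₀)/p₁ = (0.576 − 0.314) / 0.576 ≈ 0.45486.
Attributable cases ≈ PN × (exposed cases) = 0.45486 × 233 ≈ 105.98.

about 106 cases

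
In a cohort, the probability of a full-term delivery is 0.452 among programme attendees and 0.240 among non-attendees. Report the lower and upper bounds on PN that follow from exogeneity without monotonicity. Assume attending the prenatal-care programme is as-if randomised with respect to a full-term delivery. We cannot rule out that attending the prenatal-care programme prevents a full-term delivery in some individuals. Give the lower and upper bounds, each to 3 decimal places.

0.469 ≤ PN ≤ 1.000

Let p₁ = 0.452, p₀ = 0.24.
Under exogeneity alone the bounds on PN are max{0,(p₁−p₀)/p₁} ≤ PN ≤ min{1,(1−p₀)/p₁}.
  lower = (p₁ − p₀)/p₁ = 0.212 / 0.452 ≈ 0.4690
  upper = min{1, (1 − p₀)/p₁} = 0.76 / 0.452 ≈ 1.6814 → capped at 1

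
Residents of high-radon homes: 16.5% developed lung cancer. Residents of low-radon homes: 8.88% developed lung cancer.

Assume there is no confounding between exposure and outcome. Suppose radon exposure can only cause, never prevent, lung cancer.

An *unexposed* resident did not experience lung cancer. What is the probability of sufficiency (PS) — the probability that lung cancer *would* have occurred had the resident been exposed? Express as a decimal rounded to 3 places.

p₁ = 0.165, p₀ = 0.0888.
Under exogeneity and monotonicity, PS = (p₁ − p₀) / (1 − p₀).
PS = (0.165 − 0.0888) / (1 − 0.0888) = 0.0762 / 0.9112 ≈ 0.0836

PS ≈ 0.084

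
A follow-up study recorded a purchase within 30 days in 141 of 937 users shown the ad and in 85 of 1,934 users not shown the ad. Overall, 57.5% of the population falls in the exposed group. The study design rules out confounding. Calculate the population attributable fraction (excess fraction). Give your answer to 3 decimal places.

PAF ≈ 0.582

p₁ = P(outcome | exposed) = 141/937 = 0.15048
p₀ = P(outcome | unexposed) = 85/1934 = 0.04395
Overall risk P(Y=1) = π·p₁ + (1−π)·p₀ = 0.575×0.15048 + 0.425×0.04395 = 0.10521.
Under exogeneity, PAF = [P(Y=1) − p₀] / P(Y=1).
PAF = (0.10521 − 0.04395) / 0.10521 ≈ 0.5822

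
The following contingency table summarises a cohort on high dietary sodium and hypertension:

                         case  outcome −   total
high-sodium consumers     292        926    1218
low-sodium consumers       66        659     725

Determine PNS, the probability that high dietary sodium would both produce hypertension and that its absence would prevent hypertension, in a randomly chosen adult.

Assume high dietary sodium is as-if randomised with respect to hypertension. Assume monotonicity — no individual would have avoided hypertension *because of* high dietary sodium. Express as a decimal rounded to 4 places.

p₁ = P(outcome | exposed) = 292/1218 = 0.23974
p₀ = P(outcome | unexposed) = 66/725 = 0.091034
Under exogeneity and monotonicity, PNS = p₁ − p₀.
PNS = 0.23974 − 0.091034 = 0.1487

PNS ≈ 0.1487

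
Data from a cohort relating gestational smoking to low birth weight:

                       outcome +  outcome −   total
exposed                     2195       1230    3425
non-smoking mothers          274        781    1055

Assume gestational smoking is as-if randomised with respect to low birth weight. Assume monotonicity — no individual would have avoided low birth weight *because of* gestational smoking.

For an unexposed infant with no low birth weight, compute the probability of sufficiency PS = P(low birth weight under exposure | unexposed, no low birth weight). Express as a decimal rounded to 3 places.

PS ≈ 0.515

p₁ = P(outcome | exposed) = 2195/3425 = 0.64088
p₀ = P(outcome | unexposed) = 274/1055 = 0.25972
Under exogeneity and monotonicity, PS = (p₁ − p₀) / (1 − p₀).
PS = (0.64088 − 0.25972) / (1 − 0.25972) = 0.38116 / 0.74028 ≈ 0.5149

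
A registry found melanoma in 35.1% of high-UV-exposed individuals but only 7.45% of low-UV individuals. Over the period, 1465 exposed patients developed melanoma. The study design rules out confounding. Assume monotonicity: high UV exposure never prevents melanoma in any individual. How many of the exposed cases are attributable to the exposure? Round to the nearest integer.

about 1154 cases

p₁ = 0.351, p₀ = 0.0745.
PN = (p₁ − p₀)/p₁ = (0.351 − 0.0745) / 0.351 ≈ 0.78775.
Attributable cases ≈ PN × (exposed cases) = 0.78775 × 1465 ≈ 1154.05.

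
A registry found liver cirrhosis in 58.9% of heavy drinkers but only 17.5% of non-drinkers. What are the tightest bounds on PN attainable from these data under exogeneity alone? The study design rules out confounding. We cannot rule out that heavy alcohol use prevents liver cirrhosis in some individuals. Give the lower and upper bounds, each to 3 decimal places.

0.703 ≤ PN ≤ 1.000

p₁ = 0.589, p₀ = 0.175.
Under exogeneity alone the bounds on PN are max{0,(p₁−p₀)/p₁} ≤ PN ≤ min{1,(1−p₀)/p₁}.
  lower = (p₁ − p₀)/p₁ = 0.414 / 0.589 ≈ 0.7029
  upper = min{1, (1 − p₀)/p₁} = 0.825 / 0.589 ≈ 1.4007 → capped at 1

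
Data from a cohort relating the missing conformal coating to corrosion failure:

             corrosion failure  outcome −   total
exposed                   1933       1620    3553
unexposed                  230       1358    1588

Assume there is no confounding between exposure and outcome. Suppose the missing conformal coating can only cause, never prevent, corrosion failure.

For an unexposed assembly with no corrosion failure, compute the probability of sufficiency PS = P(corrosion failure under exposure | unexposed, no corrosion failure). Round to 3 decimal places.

p₁ = P(outcome | exposed) = 1933/3553 = 0.54405
p₀ = P(outcome | unexposed) = 230/1588 = 0.14484
Under exogeneity and monotonicity, PS = (p₁ − p₀)/(1 − p₀).
PS = (0.54405 − 0.14484) / 0.85516 ≈ 0.4668

PS ≈ 0.467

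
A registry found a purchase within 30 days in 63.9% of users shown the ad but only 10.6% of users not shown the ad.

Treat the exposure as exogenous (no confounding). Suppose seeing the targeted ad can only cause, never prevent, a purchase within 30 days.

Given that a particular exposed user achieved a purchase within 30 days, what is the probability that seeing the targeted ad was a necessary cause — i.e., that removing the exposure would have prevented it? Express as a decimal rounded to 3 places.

p₁ = 0.639, p₀ = 0.106.
Under exogeneity and monotonicity, PN = (p₁ − p₀) / p₁.
PN = (0.639 − 0.106) / 0.639 = 0.533 / 0.639 ≈ 0.8341

PN ≈ 0.834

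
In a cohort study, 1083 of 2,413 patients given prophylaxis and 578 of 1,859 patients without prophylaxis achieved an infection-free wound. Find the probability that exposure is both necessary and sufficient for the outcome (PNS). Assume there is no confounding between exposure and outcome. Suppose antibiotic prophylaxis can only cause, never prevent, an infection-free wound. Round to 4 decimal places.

p₁ = P(outcome | exposed) = 1083/2413 = 0.44882
p₀ = P(outcome | unexposed) = 578/1859 = 0.31092
Under exogeneity and monotonicity, PNS = p₁ − p₀.
PNS = 0.44882 − 0.31092 = 0.1379

PNS ≈ 0.1379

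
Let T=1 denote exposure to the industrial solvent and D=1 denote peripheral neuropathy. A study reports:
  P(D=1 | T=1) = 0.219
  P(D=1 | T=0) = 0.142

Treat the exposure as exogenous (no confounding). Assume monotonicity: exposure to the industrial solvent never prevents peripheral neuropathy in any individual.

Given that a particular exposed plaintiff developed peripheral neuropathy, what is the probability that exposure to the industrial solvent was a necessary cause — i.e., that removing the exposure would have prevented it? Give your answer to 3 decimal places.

Let p₁ = 0.219, p₀ = 0.142.
Under exogeneity and monotonicity, PN = (p₁ − p₀) / p₁.
PN = (0.219 − 0.142) / 0.219 = 0.077 / 0.219 ≈ 0.3516

PN ≈ 0.352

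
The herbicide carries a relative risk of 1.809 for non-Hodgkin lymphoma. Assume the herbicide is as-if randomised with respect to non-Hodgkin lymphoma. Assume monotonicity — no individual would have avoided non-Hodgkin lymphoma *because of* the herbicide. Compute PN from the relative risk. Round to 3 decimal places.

PN ≈ 0.447

Under exogeneity and monotonicity, PN = (RR − 1) / RR = 1 − 1/RR.
PN = (1.809 − 1) / 1.809 = 0.809 / 1.809 ≈ 0.4472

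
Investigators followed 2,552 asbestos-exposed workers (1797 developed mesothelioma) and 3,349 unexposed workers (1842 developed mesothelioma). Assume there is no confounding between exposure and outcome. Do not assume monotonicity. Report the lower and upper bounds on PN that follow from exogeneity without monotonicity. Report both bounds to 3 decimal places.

p₁ = P(outcome | exposed) = 1797/2552 = 0.70415
p₀ = P(outcome | unexposed) = 1842/3349 = 0.55001
Under exogeneity alone the bounds on PN are max{0,(p₁−p₀)/p₁} ≤ PN ≤ min{1,(1−p₀)/p₁}.
  lower = (p₁ − p₀)/p₁ = 0.15414 / 0.70415 ≈ 0.2189
  upper = min{1, (1 − p₀)/p₁} = 0.44999 / 0.70415 ≈ 0.6390

0.219 ≤ PN ≤ 0.639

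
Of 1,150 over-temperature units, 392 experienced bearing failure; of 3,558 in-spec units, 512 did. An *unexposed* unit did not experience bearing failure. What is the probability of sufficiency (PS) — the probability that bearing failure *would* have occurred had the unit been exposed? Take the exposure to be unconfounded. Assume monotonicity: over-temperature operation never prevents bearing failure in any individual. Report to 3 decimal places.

p₁ = P(outcome | exposed) = 392/1150 = 0.34087
p₀ = P(outcome | unexposed) = 512/3558 = 0.1439
Under exogeneity and monotonicity, PS = (p₁ − p₀) / (1 − p₀).
PS = (0.34087 − 0.1439) / (1 − 0.1439) = 0.19697 / 0.8561 ≈ 0.2301

PS ≈ 0.230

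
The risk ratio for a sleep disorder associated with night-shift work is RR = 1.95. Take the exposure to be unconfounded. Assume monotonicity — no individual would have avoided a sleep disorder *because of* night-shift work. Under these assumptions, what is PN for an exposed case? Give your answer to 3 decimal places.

Under exogeneity and monotonicity, PN = (RR − 1) / RR = 1 − 1/RR.
PN = (1.95 − 1) / 1.95 = 0.95 / 1.95 ≈ 0.4872

PN ≈ 0.487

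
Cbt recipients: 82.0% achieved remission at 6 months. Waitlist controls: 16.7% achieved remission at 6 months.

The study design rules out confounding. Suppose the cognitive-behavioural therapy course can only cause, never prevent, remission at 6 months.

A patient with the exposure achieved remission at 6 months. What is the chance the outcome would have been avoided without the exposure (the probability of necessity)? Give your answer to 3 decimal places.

PN ≈ 0.796

p₁ = 0.82, p₀ = 0.167.
Under exogeneity and monotonicity, PN = (p₁ − p₀) / p₁.
PN = (0.82 − 0.167) / 0.82 = 0.653 / 0.82 ≈ 0.7963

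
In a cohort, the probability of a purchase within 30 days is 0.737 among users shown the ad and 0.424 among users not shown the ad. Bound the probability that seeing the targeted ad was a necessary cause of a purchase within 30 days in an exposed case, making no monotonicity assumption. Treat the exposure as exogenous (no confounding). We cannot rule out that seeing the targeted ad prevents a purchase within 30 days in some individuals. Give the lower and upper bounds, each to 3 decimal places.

Let p₁ = 0.737, p₀ = 0.424.
Under exogeneity alone the bounds on PN are max{0,(p₁−p₀)/p₁} ≤ PN ≤ min{1,(1−p₀)/p₁}.
  lower = (p₁ − p₀)/p₁ = 0.313 / 0.737 ≈ 0.4247
  upper = min{1, (1 − p₀)/p₁} = 0.576 / 0.737 ≈ 0.7815

0.425 ≤ PN ≤ 0.782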